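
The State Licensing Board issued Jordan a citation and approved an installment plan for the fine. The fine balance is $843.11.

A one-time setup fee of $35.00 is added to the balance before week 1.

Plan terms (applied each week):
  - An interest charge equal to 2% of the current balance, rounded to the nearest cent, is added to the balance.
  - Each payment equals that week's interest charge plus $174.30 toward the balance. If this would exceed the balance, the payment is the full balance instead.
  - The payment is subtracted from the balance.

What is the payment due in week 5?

$177.92

Week 1: $878.11 +$17.56 interest = $895.67; pay $191.86 → $703.81
Week 2: $703.81 +$14.08 interest = $717.89; pay $188.38 → $529.51
Week 3: $529.51 +$10.59 interest = $540.10; pay $184.89 → $355.21
Week 4: $355.21 +$7.10 interest = $362.31; pay $181.40 → $180.91
Week 5: $180.91 +$3.62 interest = $184.53; pay $177.92 → $6.61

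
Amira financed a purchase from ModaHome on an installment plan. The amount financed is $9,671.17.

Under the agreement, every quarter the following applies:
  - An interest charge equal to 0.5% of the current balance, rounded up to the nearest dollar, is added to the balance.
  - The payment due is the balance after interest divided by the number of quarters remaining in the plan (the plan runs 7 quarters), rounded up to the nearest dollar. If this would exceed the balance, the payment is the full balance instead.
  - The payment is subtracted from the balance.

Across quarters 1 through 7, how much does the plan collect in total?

# | Opening | Interest | Payment | End bal
1 | $9,671.17 | $49.00 | $1,389.00 | $8,331.17
2 | $8,331.17 | $42.00 | $1,396.00 | $6,977.17
3 | $6,977.17 | $35.00 | $1,403.00 | $5,609.17
4 | $5,609.17 | $29.00 | $1,410.00 | $4,228.17
5 | $4,228.17 | $22.00 | $1,417.00 | $2,833.17
6 | $2,833.17 | $15.00 | $1,425.00 | $1,423.17
7 | $1,423.17 | $8.00 | $1,431.17 | $0.00
Total paid: $9,871.17

$9,871.17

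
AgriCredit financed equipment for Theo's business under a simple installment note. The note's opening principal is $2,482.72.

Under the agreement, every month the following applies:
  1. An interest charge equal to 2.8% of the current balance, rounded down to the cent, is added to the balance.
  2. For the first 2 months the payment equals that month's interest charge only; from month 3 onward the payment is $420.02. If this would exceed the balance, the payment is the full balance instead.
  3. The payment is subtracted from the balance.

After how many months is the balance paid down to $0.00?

9

Month 1: opening $2,482.72; interest $69.51 → $2,552.23; payment $69.51; balance $2,482.72
Month 2: opening $2,482.72; interest $69.51 → $2,552.23; payment $69.51; balance $2,482.72
Month 3: opening $2,482.72; interest $69.51 → $2,552.23; payment $420.02; balance $2,132.21
Month 4: opening $2,132.21; interest $59.70 → $2,191.91; payment $420.02; balance $1,771.89
Month 5: opening $1,771.89; interest $49.61 → $1,821.50; payment $420.02; balance $1,401.48
Month 6: opening $1,401.48; interest $39.24 → $1,440.72; payment $420.02; balance $1,020.70
Month 7: opening $1,020.70; interest $28.57 → $1,049.27; payment $420.02; balance $629.25
Month 8: opening $629.25; interest $17.61 → $646.86; payment $420.02; balance $226.84
Month 9: opening $226.84; interest $6.35 → $233.19; payment $233.19; balance $0.00
Balance reaches $0.00 in month 9.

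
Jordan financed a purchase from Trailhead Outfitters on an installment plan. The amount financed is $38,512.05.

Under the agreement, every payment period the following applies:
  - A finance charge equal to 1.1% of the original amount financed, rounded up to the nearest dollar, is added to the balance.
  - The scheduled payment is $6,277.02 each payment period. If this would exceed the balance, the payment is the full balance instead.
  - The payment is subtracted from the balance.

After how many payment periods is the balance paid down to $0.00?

Payment period 1: opening $38,512.05; interest $424.00 → $38,936.05; payment $6,277.02; balance $32,659.03
Payment period 2: opening $32,659.03; interest $424.00 → $33,083.03; payment $6,277.02; balance $26,806.01
Payment period 3: opening $26,806.01; interest $424.00 → $27,230.01; payment $6,277.02; balance $20,952.99
Payment period 4: opening $20,952.99; interest $424.00 → $21,376.99; payment $6,277.02; balance $15,099.97
Payment period 5: opening $15,099.97; interest $424.00 → $15,523.97; payment $6,277.02; balance $9,246.95
Payment period 6: opening $9,246.95; interest $424.00 → $9,670.95; payment $6,277.02; balance $3,393.93
Payment period 7: opening $3,393.93; interest $424.00 → $3,817.93; payment $3,817.93; balance $0.00
Balance reaches $0.00 in payment period 7.

7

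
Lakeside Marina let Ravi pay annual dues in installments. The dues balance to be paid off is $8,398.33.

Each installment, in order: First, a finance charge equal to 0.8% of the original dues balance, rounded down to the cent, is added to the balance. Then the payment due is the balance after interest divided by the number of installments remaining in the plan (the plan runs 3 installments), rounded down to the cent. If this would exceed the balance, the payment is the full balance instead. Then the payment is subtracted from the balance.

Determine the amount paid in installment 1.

$2,821.83

Installment 1: opening $8,398.33; interest $67.18 → $8,465.51; payment $2,821.83; balance $5,643.68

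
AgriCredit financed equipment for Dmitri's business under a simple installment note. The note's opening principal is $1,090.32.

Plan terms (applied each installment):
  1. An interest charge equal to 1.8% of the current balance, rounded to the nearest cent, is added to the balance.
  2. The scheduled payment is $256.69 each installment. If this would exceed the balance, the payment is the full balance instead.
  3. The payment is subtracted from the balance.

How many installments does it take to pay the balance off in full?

5

Installment 1: $1,090.32 +$19.63 interest = $1,109.95; pay $256.69 → $853.26
Installment 2: $853.26 +$15.36 interest = $868.62; pay $256.69 → $611.93
Installment 3: $611.93 +$11.01 interest = $622.94; pay $256.69 → $366.25
Installment 4: $366.25 +$6.59 interest = $372.84; pay $256.69 → $116.15
Installment 5: $116.15 +$2.09 interest = $118.24; pay $118.24 → $0.00
Balance reaches $0.00 in installment 5.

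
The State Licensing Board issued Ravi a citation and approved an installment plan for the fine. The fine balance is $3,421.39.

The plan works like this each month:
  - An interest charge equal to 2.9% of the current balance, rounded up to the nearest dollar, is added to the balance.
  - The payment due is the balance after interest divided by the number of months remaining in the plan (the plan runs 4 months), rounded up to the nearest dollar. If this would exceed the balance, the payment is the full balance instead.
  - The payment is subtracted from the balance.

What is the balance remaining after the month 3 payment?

$931.39

# | Opening | Interest | Payment | End bal
1 | $3,421.39 | $100.00 | $881.00 | $2,640.39
2 | $2,640.39 | $77.00 | $906.00 | $1,811.39
3 | $1,811.39 | $53.00 | $933.00 | $931.39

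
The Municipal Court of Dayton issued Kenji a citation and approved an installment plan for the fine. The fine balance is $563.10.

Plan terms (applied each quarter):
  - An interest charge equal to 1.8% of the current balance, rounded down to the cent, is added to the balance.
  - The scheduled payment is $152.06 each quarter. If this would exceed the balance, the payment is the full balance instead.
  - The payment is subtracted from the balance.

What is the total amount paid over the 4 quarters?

$588.12

Quarter 1: opening $563.10; interest $10.13 → $573.23; payment $152.06; balance $421.17
Quarter 2: opening $421.17; interest $7.58 → $428.75; payment $152.06; balance $276.69
Quarter 3: opening $276.69; interest $4.98 → $281.67; payment $152.06; balance $129.61
Quarter 4: opening $129.61; interest $2.33 → $131.94; payment $131.94; balance $0.00
Total paid: $588.12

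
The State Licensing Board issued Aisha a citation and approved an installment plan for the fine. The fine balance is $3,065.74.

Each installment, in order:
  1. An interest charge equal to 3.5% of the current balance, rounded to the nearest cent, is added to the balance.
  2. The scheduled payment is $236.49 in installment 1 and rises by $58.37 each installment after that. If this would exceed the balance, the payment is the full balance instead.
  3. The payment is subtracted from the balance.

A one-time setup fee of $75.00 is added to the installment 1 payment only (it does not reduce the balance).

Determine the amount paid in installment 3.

$353.23

# | Opening | Interest | Payment | Fee | End bal
1 | $3,065.74 | $107.30 | $236.49 | $75.00 | $2,936.55
2 | $2,936.55 | $102.78 | $294.86 | — | $2,744.47
3 | $2,744.47 | $96.06 | $353.23 | — | $2,487.30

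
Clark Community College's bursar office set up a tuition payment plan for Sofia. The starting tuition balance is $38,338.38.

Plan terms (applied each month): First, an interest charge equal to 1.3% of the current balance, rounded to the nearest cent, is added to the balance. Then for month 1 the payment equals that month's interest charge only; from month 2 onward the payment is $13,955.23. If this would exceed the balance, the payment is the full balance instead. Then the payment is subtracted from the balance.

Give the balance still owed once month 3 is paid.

$11,249.78

Month 1: $38,338.38 +$498.40 interest = $38,836.78; pay $498.40 → $38,338.38
Month 2: $38,338.38 +$498.40 interest = $38,836.78; pay $13,955.23 → $24,881.55
Month 3: $24,881.55 +$323.46 interest = $25,205.01; pay $13,955.23 → $11,249.78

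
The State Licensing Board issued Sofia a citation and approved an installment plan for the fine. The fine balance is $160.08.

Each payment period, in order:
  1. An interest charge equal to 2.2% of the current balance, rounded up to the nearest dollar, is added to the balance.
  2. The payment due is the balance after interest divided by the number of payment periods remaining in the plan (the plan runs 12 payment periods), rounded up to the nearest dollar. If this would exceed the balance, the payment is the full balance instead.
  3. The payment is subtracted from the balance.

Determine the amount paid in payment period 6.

Payment period 1: opening $160.08; interest $4.00 → $164.08; payment $14.00; balance $150.08
Payment period 2: opening $150.08; interest $4.00 → $154.08; payment $15.00; balance $139.08
Payment period 3: opening $139.08; interest $4.00 → $143.08; payment $15.00; balance $128.08
Payment period 4: opening $128.08; interest $3.00 → $131.08; payment $15.00; balance $116.08
Payment period 5: opening $116.08; interest $3.00 → $119.08; payment $15.00; balance $104.08
Payment period 6: opening $104.08; interest $3.00 → $107.08; payment $16.00; balance $91.08

$16.00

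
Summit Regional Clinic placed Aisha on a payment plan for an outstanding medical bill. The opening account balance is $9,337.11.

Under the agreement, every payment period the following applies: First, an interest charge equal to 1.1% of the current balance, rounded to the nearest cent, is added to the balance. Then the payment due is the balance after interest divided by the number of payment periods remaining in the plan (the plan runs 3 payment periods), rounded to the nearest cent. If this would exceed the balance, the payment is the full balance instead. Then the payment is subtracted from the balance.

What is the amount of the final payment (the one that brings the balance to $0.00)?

Payment period 1: opening $9,337.11; interest $102.71 → $9,439.82; payment $3,146.61; balance $6,293.21
Payment period 2: opening $6,293.21; interest $69.23 → $6,362.44; payment $3,181.22; balance $3,181.22
Payment period 3: opening $3,181.22; interest $34.99 → $3,216.21; payment $3,216.21; balance $0.00

$3,216.21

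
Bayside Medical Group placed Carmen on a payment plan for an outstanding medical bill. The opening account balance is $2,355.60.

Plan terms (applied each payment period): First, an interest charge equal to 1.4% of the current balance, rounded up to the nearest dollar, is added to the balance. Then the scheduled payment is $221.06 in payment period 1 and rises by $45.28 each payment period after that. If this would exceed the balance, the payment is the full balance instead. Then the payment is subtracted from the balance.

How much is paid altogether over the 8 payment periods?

$2,512.60

Payment period 1: $2,355.60 +$33.00 interest = $2,388.60; pay $221.06 → $2,167.54
Payment period 2: $2,167.54 +$31.00 interest = $2,198.54; pay $266.34 → $1,932.20
Payment period 3: $1,932.20 +$28.00 interest = $1,960.20; pay $311.62 → $1,648.58
Payment period 4: $1,648.58 +$24.00 interest = $1,672.58; pay $356.90 → $1,315.68
Payment period 5: $1,315.68 +$19.00 interest = $1,334.68; pay $402.18 → $932.50
Payment period 6: $932.50 +$14.00 interest = $946.50; pay $447.46 → $499.04
Payment period 7: $499.04 +$7.00 interest = $506.04; pay $492.74 → $13.30
Payment period 8: $13.30 +$1.00 interest = $14.30; pay $14.30 → $0.00
Total paid: $2,512.60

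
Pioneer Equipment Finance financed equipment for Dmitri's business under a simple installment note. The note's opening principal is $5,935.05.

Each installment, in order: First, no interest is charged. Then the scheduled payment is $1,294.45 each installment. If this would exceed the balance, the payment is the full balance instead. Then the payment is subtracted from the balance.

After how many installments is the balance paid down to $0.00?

5

Installment 1: opening $5,935.05; payment $1,294.45; balance $4,640.60
Installment 2: opening $4,640.60; payment $1,294.45; balance $3,346.15
Installment 3: opening $3,346.15; payment $1,294.45; balance $2,051.70
Installment 4: opening $2,051.70; payment $1,294.45; balance $757.25
Installment 5: opening $757.25; payment $757.25; balance $0.00
Balance reaches $0.00 in installment 5.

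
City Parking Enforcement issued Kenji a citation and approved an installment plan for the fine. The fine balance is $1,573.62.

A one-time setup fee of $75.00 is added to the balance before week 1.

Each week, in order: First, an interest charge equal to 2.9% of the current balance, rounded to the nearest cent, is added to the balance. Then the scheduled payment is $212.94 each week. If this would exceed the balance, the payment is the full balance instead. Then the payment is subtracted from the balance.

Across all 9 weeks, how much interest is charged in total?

Week 1: opening $1,648.62; interest $47.81 → $1,696.43; payment $212.94; balance $1,483.49
Week 2: opening $1,483.49; interest $43.02 → $1,526.51; payment $212.94; balance $1,313.57
Week 3: opening $1,313.57; interest $38.09 → $1,351.66; payment $212.94; balance $1,138.72
Week 4: opening $1,138.72; interest $33.02 → $1,171.74; payment $212.94; balance $958.80
Week 5: opening $958.80; interest $27.81 → $986.61; payment $212.94; balance $773.67
Week 6: opening $773.67; interest $22.44 → $796.11; payment $212.94; balance $583.17
Week 7: opening $583.17; interest $16.91 → $600.08; payment $212.94; balance $387.14
Week 8: opening $387.14; interest $11.23 → $398.37; payment $212.94; balance $185.43
Week 9: opening $185.43; interest $5.38 → $190.81; payment $190.81; balance $0.00
Total interest: $47.81 + $43.02 + $38.09 + $33.02 + $27.81 + $22.44 + $16.91 + $11.23 + $5.38 = $245.71

$245.71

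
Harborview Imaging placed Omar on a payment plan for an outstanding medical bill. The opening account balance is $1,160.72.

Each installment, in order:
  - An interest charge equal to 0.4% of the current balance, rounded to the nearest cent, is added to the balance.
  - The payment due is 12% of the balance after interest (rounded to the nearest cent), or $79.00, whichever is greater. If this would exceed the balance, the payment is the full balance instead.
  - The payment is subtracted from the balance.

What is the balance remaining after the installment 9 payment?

Installment 1: opening $1,160.72; interest $4.64 → $1,165.36; payment $139.84; balance $1,025.52
Installment 2: opening $1,025.52; interest $4.10 → $1,029.62; payment $123.55; balance $906.07
Installment 3: opening $906.07; interest $3.62 → $909.69; payment $109.16; balance $800.53
Installment 4: opening $800.53; interest $3.20 → $803.73; payment $96.45; balance $707.28
Installment 5: opening $707.28; interest $2.83 → $710.11; payment $85.21; balance $624.90
Installment 6: opening $624.90; interest $2.50 → $627.40; payment $79.00; balance $548.40
Installment 7: opening $548.40; interest $2.19 → $550.59; payment $79.00; balance $471.59
Installment 8: opening $471.59; interest $1.89 → $473.48; payment $79.00; balance $394.48
Installment 9: opening $394.48; interest $1.58 → $396.06; payment $79.00; balance $317.06

$317.06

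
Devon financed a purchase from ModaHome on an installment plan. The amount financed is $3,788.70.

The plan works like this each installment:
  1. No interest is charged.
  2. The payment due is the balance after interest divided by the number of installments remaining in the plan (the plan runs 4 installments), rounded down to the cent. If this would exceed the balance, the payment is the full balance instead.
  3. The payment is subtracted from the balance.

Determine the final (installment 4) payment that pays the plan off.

$947.18

Installment 1: $3,788.70 − $947.17 → $2,841.53
Installment 2: $2,841.53 − $947.17 → $1,894.36
Installment 3: $1,894.36 − $947.18 → $947.18
Installment 4: $947.18 − $947.18 → $0.00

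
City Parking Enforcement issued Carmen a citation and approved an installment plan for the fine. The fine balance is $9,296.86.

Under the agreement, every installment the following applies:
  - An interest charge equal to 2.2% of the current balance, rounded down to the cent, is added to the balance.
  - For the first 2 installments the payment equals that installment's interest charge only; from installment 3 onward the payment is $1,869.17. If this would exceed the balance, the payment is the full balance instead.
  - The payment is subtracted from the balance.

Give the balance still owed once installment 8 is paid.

$0.00

Installment 1: opening $9,296.86; interest $204.53 → $9,501.39; payment $204.53; balance $9,296.86
Installment 2: opening $9,296.86; interest $204.53 → $9,501.39; payment $204.53; balance $9,296.86
Installment 3: opening $9,296.86; interest $204.53 → $9,501.39; payment $1,869.17; balance $7,632.22
Installment 4: opening $7,632.22; interest $167.90 → $7,800.12; payment $1,869.17; balance $5,930.95
Installment 5: opening $5,930.95; interest $130.48 → $6,061.43; payment $1,869.17; balance $4,192.26
Installment 6: opening $4,192.26; interest $92.22 → $4,284.48; payment $1,869.17; balance $2,415.31
Installment 7: opening $2,415.31; interest $53.13 → $2,468.44; payment $1,869.17; balance $599.27
Installment 8: opening $599.27; interest $13.18 → $612.45; payment $612.45; balance $0.00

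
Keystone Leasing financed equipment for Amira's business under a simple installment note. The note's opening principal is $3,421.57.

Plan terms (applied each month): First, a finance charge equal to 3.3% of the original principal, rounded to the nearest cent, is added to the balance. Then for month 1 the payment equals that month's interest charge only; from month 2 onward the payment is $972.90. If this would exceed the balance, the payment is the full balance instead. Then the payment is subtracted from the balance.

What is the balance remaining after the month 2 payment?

Month 1: opening $3,421.57; interest $112.91 → $3,534.48; payment $112.91; balance $3,421.57
Month 2: opening $3,421.57; interest $112.91 → $3,534.48; payment $972.90; balance $2,561.58

$2,561.58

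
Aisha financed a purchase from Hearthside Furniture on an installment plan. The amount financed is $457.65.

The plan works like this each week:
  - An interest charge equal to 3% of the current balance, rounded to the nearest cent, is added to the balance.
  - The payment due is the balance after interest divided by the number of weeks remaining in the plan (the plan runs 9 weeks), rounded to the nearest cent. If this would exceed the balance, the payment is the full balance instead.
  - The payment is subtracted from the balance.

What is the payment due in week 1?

$52.38

Week 1: opening $457.65; interest $13.73 → $471.38; payment $52.38; balance $419.00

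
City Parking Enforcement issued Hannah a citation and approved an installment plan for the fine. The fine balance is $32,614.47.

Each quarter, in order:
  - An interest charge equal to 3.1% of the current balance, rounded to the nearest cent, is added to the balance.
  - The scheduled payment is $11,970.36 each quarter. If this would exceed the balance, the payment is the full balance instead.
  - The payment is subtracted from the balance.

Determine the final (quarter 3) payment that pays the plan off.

$10,677.15

# | Opening | Interest | Payment | End bal
1 | $32,614.47 | $1,011.05 | $11,970.36 | $21,655.16
2 | $21,655.16 | $671.31 | $11,970.36 | $10,356.11
3 | $10,356.11 | $321.04 | $10,677.15 | $0.00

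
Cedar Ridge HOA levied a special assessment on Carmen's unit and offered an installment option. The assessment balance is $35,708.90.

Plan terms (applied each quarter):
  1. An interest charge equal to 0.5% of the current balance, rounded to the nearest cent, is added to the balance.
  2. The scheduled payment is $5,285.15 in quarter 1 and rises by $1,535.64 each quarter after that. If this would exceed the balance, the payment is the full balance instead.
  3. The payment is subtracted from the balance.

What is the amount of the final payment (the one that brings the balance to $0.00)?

# | Opening | Interest | Payment | End bal
1 | $35,708.90 | $178.54 | $5,285.15 | $30,602.29
2 | $30,602.29 | $153.01 | $6,820.79 | $23,934.51
3 | $23,934.51 | $119.67 | $8,356.43 | $15,697.75
4 | $15,697.75 | $78.49 | $9,892.07 | $5,884.17
5 | $5,884.17 | $29.42 | $5,913.59 | $0.00

$5,913.59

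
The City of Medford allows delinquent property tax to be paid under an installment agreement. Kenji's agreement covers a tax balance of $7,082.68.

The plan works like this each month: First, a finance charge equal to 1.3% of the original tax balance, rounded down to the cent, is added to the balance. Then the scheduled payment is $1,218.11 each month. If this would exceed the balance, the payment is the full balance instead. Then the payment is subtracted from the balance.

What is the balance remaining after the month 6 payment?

$326.44

# | Opening | Interest | Payment | End bal
1 | $7,082.68 | $92.07 | $1,218.11 | $5,956.64
2 | $5,956.64 | $92.07 | $1,218.11 | $4,830.60
3 | $4,830.60 | $92.07 | $1,218.11 | $3,704.56
4 | $3,704.56 | $92.07 | $1,218.11 | $2,578.52
5 | $2,578.52 | $92.07 | $1,218.11 | $1,452.48
6 | $1,452.48 | $92.07 | $1,218.11 | $326.44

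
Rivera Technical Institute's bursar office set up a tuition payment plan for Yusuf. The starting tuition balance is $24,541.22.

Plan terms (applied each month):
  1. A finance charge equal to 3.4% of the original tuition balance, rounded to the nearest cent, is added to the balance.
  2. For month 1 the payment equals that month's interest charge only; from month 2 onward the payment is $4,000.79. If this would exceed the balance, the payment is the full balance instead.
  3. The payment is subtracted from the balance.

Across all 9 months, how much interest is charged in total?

$7,509.60

Month 1: opening $24,541.22; interest $834.40 → $25,375.62; payment $834.40; balance $24,541.22
Month 2: opening $24,541.22; interest $834.40 → $25,375.62; payment $4,000.79; balance $21,374.83
Month 3: opening $21,374.83; interest $834.40 → $22,209.23; payment $4,000.79; balance $18,208.44
Month 4: opening $18,208.44; interest $834.40 → $19,042.84; payment $4,000.79; balance $15,042.05
Month 5: opening $15,042.05; interest $834.40 → $15,876.45; payment $4,000.79; balance $11,875.66
Month 6: opening $11,875.66; interest $834.40 → $12,710.06; payment $4,000.79; balance $8,709.27
Month 7: opening $8,709.27; interest $834.40 → $9,543.67; payment $4,000.79; balance $5,542.88
Month 8: opening $5,542.88; interest $834.40 → $6,377.28; payment $4,000.79; balance $2,376.49
Month 9: opening $2,376.49; interest $834.40 → $3,210.89; payment $3,210.89; balance $0.00
Total interest: $834.40 + $834.40 + $834.40 + $834.40 + $834.40 + $834.40 + $834.40 + $834.40 + $834.40 = $7,509.60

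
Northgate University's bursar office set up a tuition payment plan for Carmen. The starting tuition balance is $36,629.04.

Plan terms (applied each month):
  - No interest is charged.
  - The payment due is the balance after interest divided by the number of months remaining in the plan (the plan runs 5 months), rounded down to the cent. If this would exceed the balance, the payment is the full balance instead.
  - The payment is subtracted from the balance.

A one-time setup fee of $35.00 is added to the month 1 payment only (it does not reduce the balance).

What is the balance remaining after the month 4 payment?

$7,325.81

Month 1: opening $36,629.04; payment $7,325.80 (+ $35.00 fee); balance $29,303.24
Month 2: opening $29,303.24; payment $7,325.81; balance $21,977.43
Month 3: opening $21,977.43; payment $7,325.81; balance $14,651.62
Month 4: opening $14,651.62; payment $7,325.81; balance $7,325.81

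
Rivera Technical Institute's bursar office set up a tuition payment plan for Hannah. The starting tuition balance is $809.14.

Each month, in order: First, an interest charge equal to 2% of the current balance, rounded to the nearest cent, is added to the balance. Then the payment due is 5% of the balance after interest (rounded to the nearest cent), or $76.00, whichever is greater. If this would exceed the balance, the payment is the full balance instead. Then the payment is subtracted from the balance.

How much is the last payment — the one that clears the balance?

$7.00

Month 1: opening $809.14; interest $16.18 → $825.32; payment $76.00; balance $749.32
Month 2: opening $749.32; interest $14.99 → $764.31; payment $76.00; balance $688.31
Month 3: opening $688.31; interest $13.77 → $702.08; payment $76.00; balance $626.08
Month 4: opening $626.08; interest $12.52 → $638.60; payment $76.00; balance $562.60
Month 5: opening $562.60; interest $11.25 → $573.85; payment $76.00; balance $497.85
Month 6: opening $497.85; interest $9.96 → $507.81; payment $76.00; balance $431.81
Month 7: opening $431.81; interest $8.64 → $440.45; payment $76.00; balance $364.45
Month 8: opening $364.45; interest $7.29 → $371.74; payment $76.00; balance $295.74
Month 9: opening $295.74; interest $5.91 → $301.65; payment $76.00; balance $225.65
Month 10: opening $225.65; interest $4.51 → $230.16; payment $76.00; balance $154.16
Month 11: opening $154.16; interest $3.08 → $157.24; payment $76.00; balance $81.24
Month 12: opening $81.24; interest $1.62 → $82.86; payment $76.00; balance $6.86
Month 13: opening $6.86; interest $0.14 → $7.00; payment $7.00; balance $0.00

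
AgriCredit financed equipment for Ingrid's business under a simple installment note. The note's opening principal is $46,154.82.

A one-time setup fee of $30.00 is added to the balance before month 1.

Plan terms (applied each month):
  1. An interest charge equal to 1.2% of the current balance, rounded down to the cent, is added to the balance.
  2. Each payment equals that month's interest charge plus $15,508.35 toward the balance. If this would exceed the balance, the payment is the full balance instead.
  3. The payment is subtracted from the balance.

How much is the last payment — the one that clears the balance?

# | Opening | Interest | Payment | End bal
1 | $46,184.82 | $554.21 | $16,062.56 | $30,676.47
2 | $30,676.47 | $368.11 | $15,876.46 | $15,168.12
3 | $15,168.12 | $182.01 | $15,350.13 | $0.00

$15,350.13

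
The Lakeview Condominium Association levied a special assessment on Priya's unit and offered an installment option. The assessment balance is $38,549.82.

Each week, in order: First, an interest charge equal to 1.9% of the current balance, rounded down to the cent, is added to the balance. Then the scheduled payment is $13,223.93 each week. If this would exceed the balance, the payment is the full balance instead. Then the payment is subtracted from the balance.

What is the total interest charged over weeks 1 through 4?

Week 1: opening $38,549.82; interest $732.44 → $39,282.26; payment $13,223.93; balance $26,058.33
Week 2: opening $26,058.33; interest $495.10 → $26,553.43; payment $13,223.93; balance $13,329.50
Week 3: opening $13,329.50; interest $253.26 → $13,582.76; payment $13,223.93; balance $358.83
Week 4: opening $358.83; interest $6.81 → $365.64; payment $365.64; balance $0.00
Total interest: $732.44 + $495.10 + $253.26 + $6.81 = $1,487.61

$1,487.61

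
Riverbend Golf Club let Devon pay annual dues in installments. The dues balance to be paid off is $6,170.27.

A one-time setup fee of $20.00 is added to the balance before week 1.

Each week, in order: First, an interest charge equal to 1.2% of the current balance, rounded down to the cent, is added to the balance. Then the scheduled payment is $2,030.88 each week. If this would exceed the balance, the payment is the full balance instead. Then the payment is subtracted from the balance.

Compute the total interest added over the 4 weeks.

$155.11

Week 1: opening $6,190.27; interest $74.28 → $6,264.55; payment $2,030.88; balance $4,233.67
Week 2: opening $4,233.67; interest $50.80 → $4,284.47; payment $2,030.88; balance $2,253.59
Week 3: opening $2,253.59; interest $27.04 → $2,280.63; payment $2,030.88; balance $249.75
Week 4: opening $249.75; interest $2.99 → $252.74; payment $252.74; balance $0.00
Total interest: $74.28 + $50.80 + $27.04 + $2.99 = $155.11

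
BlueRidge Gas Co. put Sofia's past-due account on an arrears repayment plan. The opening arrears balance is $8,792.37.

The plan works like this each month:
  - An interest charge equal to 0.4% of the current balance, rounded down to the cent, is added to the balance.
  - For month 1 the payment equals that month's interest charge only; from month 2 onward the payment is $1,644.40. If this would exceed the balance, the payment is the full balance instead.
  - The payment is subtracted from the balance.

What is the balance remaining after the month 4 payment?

Month 1: opening $8,792.37; interest $35.16 → $8,827.53; payment $35.16; balance $8,792.37
Month 2: opening $8,792.37; interest $35.16 → $8,827.53; payment $1,644.40; balance $7,183.13
Month 3: opening $7,183.13; interest $28.73 → $7,211.86; payment $1,644.40; balance $5,567.46
Month 4: opening $5,567.46; interest $22.26 → $5,589.72; payment $1,644.40; balance $3,945.32

$3,945.32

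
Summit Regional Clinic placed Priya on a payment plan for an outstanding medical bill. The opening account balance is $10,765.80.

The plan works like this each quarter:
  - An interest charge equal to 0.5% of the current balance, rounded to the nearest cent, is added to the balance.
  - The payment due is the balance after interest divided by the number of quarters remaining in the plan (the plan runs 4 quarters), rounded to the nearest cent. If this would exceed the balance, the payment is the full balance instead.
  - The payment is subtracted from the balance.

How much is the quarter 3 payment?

Quarter 1: $10,765.80 +$53.83 interest = $10,819.63; pay $2,704.91 → $8,114.72
Quarter 2: $8,114.72 +$40.57 interest = $8,155.29; pay $2,718.43 → $5,436.86
Quarter 3: $5,436.86 +$27.18 interest = $5,464.04; pay $2,732.02 → $2,732.02

$2,732.02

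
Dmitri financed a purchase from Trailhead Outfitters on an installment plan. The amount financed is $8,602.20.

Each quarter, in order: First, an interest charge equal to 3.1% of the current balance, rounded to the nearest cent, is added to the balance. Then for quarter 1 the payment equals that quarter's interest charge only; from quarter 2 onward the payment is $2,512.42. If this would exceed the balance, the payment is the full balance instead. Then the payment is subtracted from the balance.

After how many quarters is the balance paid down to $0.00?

5

# | Opening | Interest | Payment | End bal
1 | $8,602.20 | $266.67 | $266.67 | $8,602.20
2 | $8,602.20 | $266.67 | $2,512.42 | $6,356.45
3 | $6,356.45 | $197.05 | $2,512.42 | $4,041.08
4 | $4,041.08 | $125.27 | $2,512.42 | $1,653.93
5 | $1,653.93 | $51.27 | $1,705.20 | $0.00
Balance reaches $0.00 in quarter 5.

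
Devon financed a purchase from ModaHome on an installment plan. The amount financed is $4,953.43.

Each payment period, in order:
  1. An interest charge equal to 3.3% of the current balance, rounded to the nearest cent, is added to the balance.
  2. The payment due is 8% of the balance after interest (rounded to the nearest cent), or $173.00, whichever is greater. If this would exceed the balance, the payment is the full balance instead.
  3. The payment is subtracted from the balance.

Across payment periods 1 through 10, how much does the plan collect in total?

$3,290.23

Payment period 1: opening $4,953.43; interest $163.46 → $5,116.89; payment $409.35; balance $4,707.54
Payment period 2: opening $4,707.54; interest $155.35 → $4,862.89; payment $389.03; balance $4,473.86
Payment period 3: opening $4,473.86; interest $147.64 → $4,621.50; payment $369.72; balance $4,251.78
Payment period 4: opening $4,251.78; interest $140.31 → $4,392.09; payment $351.37; balance $4,040.72
Payment period 5: opening $4,040.72; interest $133.34 → $4,174.06; payment $333.92; balance $3,840.14
Payment period 6: opening $3,840.14; interest $126.72 → $3,966.86; payment $317.35; balance $3,649.51
Payment period 7: opening $3,649.51; interest $120.43 → $3,769.94; payment $301.60; balance $3,468.34
Payment period 8: opening $3,468.34; interest $114.46 → $3,582.80; payment $286.62; balance $3,296.18
Payment period 9: opening $3,296.18; interest $108.77 → $3,404.95; payment $272.40; balance $3,132.55
Payment period 10: opening $3,132.55; interest $103.37 → $3,235.92; payment $258.87; balance $2,977.05
Total paid: $3,290.23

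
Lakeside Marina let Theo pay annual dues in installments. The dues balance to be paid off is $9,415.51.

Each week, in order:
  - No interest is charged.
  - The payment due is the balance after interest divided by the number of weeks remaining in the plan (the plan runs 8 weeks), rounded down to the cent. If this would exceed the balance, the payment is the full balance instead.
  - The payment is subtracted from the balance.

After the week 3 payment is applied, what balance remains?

$5,884.70

# | Opening | Payment | End bal
1 | $9,415.51 | $1,176.93 | $8,238.58
2 | $8,238.58 | $1,176.94 | $7,061.64
3 | $7,061.64 | $1,176.94 | $5,884.70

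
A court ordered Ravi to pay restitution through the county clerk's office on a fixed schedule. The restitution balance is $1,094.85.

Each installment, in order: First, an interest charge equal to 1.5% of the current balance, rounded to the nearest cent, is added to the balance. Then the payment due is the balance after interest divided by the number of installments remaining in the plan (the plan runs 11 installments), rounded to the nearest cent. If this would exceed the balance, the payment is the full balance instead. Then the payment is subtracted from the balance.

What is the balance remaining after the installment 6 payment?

Installment 1: $1,094.85 +$16.42 interest = $1,111.27; pay $101.02 → $1,010.25
Installment 2: $1,010.25 +$15.15 interest = $1,025.40; pay $102.54 → $922.86
Installment 3: $922.86 +$13.84 interest = $936.70; pay $104.08 → $832.62
Installment 4: $832.62 +$12.49 interest = $845.11; pay $105.64 → $739.47
Installment 5: $739.47 +$11.09 interest = $750.56; pay $107.22 → $643.34
Installment 6: $643.34 +$9.65 interest = $652.99; pay $108.83 → $544.16

$544.16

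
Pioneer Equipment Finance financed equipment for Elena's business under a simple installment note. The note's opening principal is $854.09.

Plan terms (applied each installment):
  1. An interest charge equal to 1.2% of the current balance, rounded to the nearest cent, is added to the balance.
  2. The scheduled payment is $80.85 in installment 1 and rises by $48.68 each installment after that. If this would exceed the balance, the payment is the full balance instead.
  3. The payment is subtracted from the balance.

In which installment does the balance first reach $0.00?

Installment 1: opening $854.09; interest $10.25 → $864.34; payment $80.85; balance $783.49
Installment 2: opening $783.49; interest $9.40 → $792.89; payment $129.53; balance $663.36
Installment 3: opening $663.36; interest $7.96 → $671.32; payment $178.21; balance $493.11
Installment 4: opening $493.11; interest $5.92 → $499.03; payment $226.89; balance $272.14
Installment 5: opening $272.14; interest $3.27 → $275.41; payment $275.41; balance $0.00
Balance reaches $0.00 in installment 5.

5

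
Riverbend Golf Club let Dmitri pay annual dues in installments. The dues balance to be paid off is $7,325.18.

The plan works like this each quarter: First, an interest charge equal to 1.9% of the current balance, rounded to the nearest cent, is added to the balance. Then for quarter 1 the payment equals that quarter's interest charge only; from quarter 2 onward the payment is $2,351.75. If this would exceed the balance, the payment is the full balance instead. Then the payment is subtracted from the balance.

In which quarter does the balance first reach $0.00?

# | Opening | Interest | Payment | End bal
1 | $7,325.18 | $139.18 | $139.18 | $7,325.18
2 | $7,325.18 | $139.18 | $2,351.75 | $5,112.61
3 | $5,112.61 | $97.14 | $2,351.75 | $2,858.00
4 | $2,858.00 | $54.30 | $2,351.75 | $560.55
5 | $560.55 | $10.65 | $571.20 | $0.00
Balance reaches $0.00 in quarter 5.

5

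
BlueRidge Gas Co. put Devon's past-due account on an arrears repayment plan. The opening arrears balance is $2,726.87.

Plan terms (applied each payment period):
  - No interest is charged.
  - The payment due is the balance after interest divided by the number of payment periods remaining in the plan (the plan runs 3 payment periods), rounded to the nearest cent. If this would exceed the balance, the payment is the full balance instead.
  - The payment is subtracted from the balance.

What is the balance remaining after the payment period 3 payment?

$0.00

# | Opening | Payment | End bal
1 | $2,726.87 | $908.96 | $1,817.91
2 | $1,817.91 | $908.96 | $908.95
3 | $908.95 | $908.95 | $0.00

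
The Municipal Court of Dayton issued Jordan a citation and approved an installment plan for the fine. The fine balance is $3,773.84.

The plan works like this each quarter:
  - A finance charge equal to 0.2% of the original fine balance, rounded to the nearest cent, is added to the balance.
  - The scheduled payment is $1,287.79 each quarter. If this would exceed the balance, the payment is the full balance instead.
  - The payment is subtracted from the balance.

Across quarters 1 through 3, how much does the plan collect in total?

Quarter 1: $3,773.84 +$7.55 interest = $3,781.39; pay $1,287.79 → $2,493.60
Quarter 2: $2,493.60 +$7.55 interest = $2,501.15; pay $1,287.79 → $1,213.36
Quarter 3: $1,213.36 +$7.55 interest = $1,220.91; pay $1,220.91 → $0.00
Total paid: $3,796.49

$3,796.49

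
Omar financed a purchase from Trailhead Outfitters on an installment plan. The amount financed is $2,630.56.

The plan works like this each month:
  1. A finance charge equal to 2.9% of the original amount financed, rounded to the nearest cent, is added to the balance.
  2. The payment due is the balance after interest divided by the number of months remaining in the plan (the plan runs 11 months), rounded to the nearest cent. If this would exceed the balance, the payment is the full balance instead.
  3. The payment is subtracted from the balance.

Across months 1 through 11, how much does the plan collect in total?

$3,469.75

# | Opening | Interest | Payment | End bal
1 | $2,630.56 | $76.29 | $246.08 | $2,460.77
2 | $2,460.77 | $76.29 | $253.71 | $2,283.35
3 | $2,283.35 | $76.29 | $262.18 | $2,097.46
4 | $2,097.46 | $76.29 | $271.72 | $1,902.03
5 | $1,902.03 | $76.29 | $282.62 | $1,695.70
6 | $1,695.70 | $76.29 | $295.33 | $1,476.66
7 | $1,476.66 | $76.29 | $310.59 | $1,242.36
8 | $1,242.36 | $76.29 | $329.66 | $988.99
9 | $988.99 | $76.29 | $355.09 | $710.19
10 | $710.19 | $76.29 | $393.24 | $393.24
11 | $393.24 | $76.29 | $469.53 | $0.00
Total paid: $3,469.75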